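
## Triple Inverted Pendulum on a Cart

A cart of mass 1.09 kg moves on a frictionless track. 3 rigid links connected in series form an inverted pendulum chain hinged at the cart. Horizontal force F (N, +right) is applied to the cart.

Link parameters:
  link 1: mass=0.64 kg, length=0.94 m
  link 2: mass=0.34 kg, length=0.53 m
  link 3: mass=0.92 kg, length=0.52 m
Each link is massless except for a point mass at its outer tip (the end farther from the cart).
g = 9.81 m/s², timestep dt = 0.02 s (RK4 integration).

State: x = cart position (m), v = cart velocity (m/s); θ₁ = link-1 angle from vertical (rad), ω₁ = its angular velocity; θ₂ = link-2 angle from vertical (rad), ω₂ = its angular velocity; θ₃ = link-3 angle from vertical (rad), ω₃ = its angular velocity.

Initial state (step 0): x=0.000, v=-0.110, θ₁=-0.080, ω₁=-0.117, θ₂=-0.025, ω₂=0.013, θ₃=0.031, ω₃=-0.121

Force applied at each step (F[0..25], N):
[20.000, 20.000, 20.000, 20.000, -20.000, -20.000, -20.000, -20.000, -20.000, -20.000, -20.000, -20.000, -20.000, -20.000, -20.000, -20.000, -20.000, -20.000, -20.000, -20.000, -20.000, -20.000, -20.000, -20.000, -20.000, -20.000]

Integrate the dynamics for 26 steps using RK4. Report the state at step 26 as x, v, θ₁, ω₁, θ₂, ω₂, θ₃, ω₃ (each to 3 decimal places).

apply F[0]=+20.000 → step 1: x=0.002, v=0.280, θ₁=-0.087, ω₁=-0.567, θ₂=-0.025, ω₂=0.020, θ₃=0.029, ω₃=-0.059
apply F[1]=+20.000 → step 2: x=0.011, v=0.670, θ₁=-0.103, ω₁=-1.021, θ₂=-0.024, ω₂=0.037, θ₃=0.029, ω₃=-0.005
apply F[2]=+20.000 → step 3: x=0.029, v=1.061, θ₁=-0.128, ω₁=-1.479, θ₂=-0.023, ω₂=0.066, θ₃=0.029, ω₃=0.039
apply F[3]=+20.000 → step 4: x=0.054, v=1.448, θ₁=-0.162, ω₁=-1.937, θ₂=-0.021, ω₂=0.099, θ₃=0.030, ω₃=0.069
apply F[4]=-20.000 → step 5: x=0.079, v=1.136, θ₁=-0.198, ω₁=-1.706, θ₂=-0.018, ω₂=0.212, θ₃=0.032, ω₃=0.132
apply F[5]=-20.000 → step 6: x=0.099, v=0.840, θ₁=-0.230, ω₁=-1.519, θ₂=-0.013, ω₂=0.375, θ₃=0.035, ω₃=0.197
apply F[6]=-20.000 → step 7: x=0.113, v=0.556, θ₁=-0.259, ω₁=-1.370, θ₂=-0.003, ω₂=0.589, θ₃=0.040, ω₃=0.259
apply F[7]=-20.000 → step 8: x=0.121, v=0.281, θ₁=-0.285, ω₁=-1.252, θ₂=0.011, ω₂=0.853, θ₃=0.046, ω₃=0.311
apply F[8]=-20.000 → step 9: x=0.124, v=0.013, θ₁=-0.309, ω₁=-1.159, θ₂=0.031, ω₂=1.167, θ₃=0.052, ω₃=0.347
apply F[9]=-20.000 → step 10: x=0.122, v=-0.251, θ₁=-0.332, ω₁=-1.083, θ₂=0.058, ω₂=1.529, θ₃=0.059, ω₃=0.361
apply F[10]=-20.000 → step 11: x=0.114, v=-0.515, θ₁=-0.353, ω₁=-1.015, θ₂=0.093, ω₂=1.937, θ₃=0.067, ω₃=0.349
apply F[11]=-20.000 → step 12: x=0.101, v=-0.782, θ₁=-0.372, ω₁=-0.946, θ₂=0.136, ω₂=2.383, θ₃=0.073, ω₃=0.310
apply F[12]=-20.000 → step 13: x=0.083, v=-1.053, θ₁=-0.391, ω₁=-0.865, θ₂=0.188, ω₂=2.852, θ₃=0.079, ω₃=0.249
apply F[13]=-20.000 → step 14: x=0.059, v=-1.330, θ₁=-0.407, ω₁=-0.761, θ₂=0.250, ω₂=3.329, θ₃=0.083, ω₃=0.180
apply F[14]=-20.000 → step 15: x=0.030, v=-1.615, θ₁=-0.421, ω₁=-0.627, θ₂=0.321, ω₂=3.796, θ₃=0.086, ω₃=0.120
apply F[15]=-20.000 → step 16: x=-0.005, v=-1.905, θ₁=-0.432, ω₁=-0.456, θ₂=0.402, ω₂=4.239, θ₃=0.088, ω₃=0.089
apply F[16]=-20.000 → step 17: x=-0.046, v=-2.200, θ₁=-0.439, ω₁=-0.247, θ₂=0.491, ω₂=4.649, θ₃=0.090, ω₃=0.109
apply F[17]=-20.000 → step 18: x=-0.093, v=-2.498, θ₁=-0.441, ω₁=-0.002, θ₂=0.588, ω₂=5.024, θ₃=0.093, ω₃=0.194
apply F[18]=-20.000 → step 19: x=-0.146, v=-2.799, θ₁=-0.439, ω₁=0.280, θ₂=0.691, ω₂=5.365, θ₃=0.098, ω₃=0.356
apply F[19]=-20.000 → step 20: x=-0.205, v=-3.101, θ₁=-0.430, ω₁=0.595, θ₂=0.802, ω₂=5.674, θ₃=0.108, ω₃=0.601
apply F[20]=-20.000 → step 21: x=-0.270, v=-3.407, θ₁=-0.415, ω₁=0.944, θ₂=0.918, ω₂=5.955, θ₃=0.123, ω₃=0.934
apply F[21]=-20.000 → step 22: x=-0.342, v=-3.717, θ₁=-0.392, ω₁=1.326, θ₂=1.040, ω₂=6.203, θ₃=0.146, ω₃=1.352
apply F[22]=-20.000 → step 23: x=-0.419, v=-4.032, θ₁=-0.361, ω₁=1.742, θ₂=1.166, ω₂=6.411, θ₃=0.177, ω₃=1.853
apply F[23]=-20.000 → step 24: x=-0.503, v=-4.355, θ₁=-0.322, ω₁=2.192, θ₂=1.296, ω₂=6.562, θ₃=0.220, ω₃=2.426
apply F[24]=-20.000 → step 25: x=-0.593, v=-4.689, θ₁=-0.273, ω₁=2.674, θ₂=1.428, ω₂=6.628, θ₃=0.275, ω₃=3.053
apply F[25]=-20.000 → step 26: x=-0.691, v=-5.035, θ₁=-0.215, ω₁=3.183, θ₂=1.560, ω₂=6.572, θ₃=0.342, ω₃=3.701

Answer: x=-0.691, v=-5.035, θ₁=-0.215, ω₁=3.183, θ₂=1.560, ω₂=6.572, θ₃=0.342, ω₃=3.701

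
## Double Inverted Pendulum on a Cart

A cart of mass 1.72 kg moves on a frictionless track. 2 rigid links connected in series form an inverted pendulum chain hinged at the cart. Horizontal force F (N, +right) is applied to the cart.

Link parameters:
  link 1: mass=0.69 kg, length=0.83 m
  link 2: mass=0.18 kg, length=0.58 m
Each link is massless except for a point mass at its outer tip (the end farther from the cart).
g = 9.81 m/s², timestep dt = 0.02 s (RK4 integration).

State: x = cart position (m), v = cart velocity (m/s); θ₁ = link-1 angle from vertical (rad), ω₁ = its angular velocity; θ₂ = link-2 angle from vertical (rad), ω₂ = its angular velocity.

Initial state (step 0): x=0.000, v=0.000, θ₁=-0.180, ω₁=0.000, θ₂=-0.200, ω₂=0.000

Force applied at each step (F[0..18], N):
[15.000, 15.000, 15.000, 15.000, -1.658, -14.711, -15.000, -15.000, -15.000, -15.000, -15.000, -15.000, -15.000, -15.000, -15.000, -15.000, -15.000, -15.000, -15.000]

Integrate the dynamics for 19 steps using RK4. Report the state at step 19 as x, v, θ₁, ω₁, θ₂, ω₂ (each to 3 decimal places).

apply F[0]=+15.000 → step 1: x=0.002, v=0.189, θ₁=-0.183, ω₁=-0.265, θ₂=-0.200, ω₂=-0.007
apply F[1]=+15.000 → step 2: x=0.008, v=0.378, θ₁=-0.191, ω₁=-0.532, θ₂=-0.200, ω₂=-0.011
apply F[2]=+15.000 → step 3: x=0.017, v=0.567, θ₁=-0.204, ω₁=-0.802, θ₂=-0.200, ω₂=-0.012
apply F[3]=+15.000 → step 4: x=0.030, v=0.756, θ₁=-0.223, ω₁=-1.075, θ₂=-0.201, ω₂=-0.009
apply F[4]=-1.658 → step 5: x=0.045, v=0.757, θ₁=-0.245, ω₁=-1.132, θ₂=-0.201, ω₂=0.003
apply F[5]=-14.711 → step 6: x=0.059, v=0.612, θ₁=-0.266, ω₁=-1.027, θ₂=-0.200, ω₂=0.028
apply F[6]=-15.000 → step 7: x=0.070, v=0.467, θ₁=-0.286, ω₁=-0.928, θ₂=-0.200, ω₂=0.063
apply F[7]=-15.000 → step 8: x=0.078, v=0.324, θ₁=-0.304, ω₁=-0.839, θ₂=-0.198, ω₂=0.108
apply F[8]=-15.000 → step 9: x=0.083, v=0.184, θ₁=-0.319, ω₁=-0.758, θ₂=-0.195, ω₂=0.163
apply F[9]=-15.000 → step 10: x=0.085, v=0.045, θ₁=-0.334, ω₁=-0.685, θ₂=-0.191, ω₂=0.226
apply F[10]=-15.000 → step 11: x=0.085, v=-0.092, θ₁=-0.347, ω₁=-0.619, θ₂=-0.186, ω₂=0.299
apply F[11]=-15.000 → step 12: x=0.081, v=-0.227, θ₁=-0.359, ω₁=-0.559, θ₂=-0.179, ω₂=0.382
apply F[12]=-15.000 → step 13: x=0.076, v=-0.361, θ₁=-0.369, ω₁=-0.505, θ₂=-0.171, ω₂=0.473
apply F[13]=-15.000 → step 14: x=0.067, v=-0.494, θ₁=-0.379, ω₁=-0.456, θ₂=-0.160, ω₂=0.574
apply F[14]=-15.000 → step 15: x=0.056, v=-0.626, θ₁=-0.388, ω₁=-0.413, θ₂=-0.148, ω₂=0.685
apply F[15]=-15.000 → step 16: x=0.042, v=-0.758, θ₁=-0.395, ω₁=-0.373, θ₂=-0.133, ω₂=0.806
apply F[16]=-15.000 → step 17: x=0.025, v=-0.888, θ₁=-0.403, ω₁=-0.338, θ₂=-0.115, ω₂=0.937
apply F[17]=-15.000 → step 18: x=0.006, v=-1.018, θ₁=-0.409, ω₁=-0.306, θ₂=-0.095, ω₂=1.080
apply F[18]=-15.000 → step 19: x=-0.015, v=-1.148, θ₁=-0.415, ω₁=-0.278, θ₂=-0.072, ω₂=1.235

Answer: x=-0.015, v=-1.148, θ₁=-0.415, ω₁=-0.278, θ₂=-0.072, ω₂=1.235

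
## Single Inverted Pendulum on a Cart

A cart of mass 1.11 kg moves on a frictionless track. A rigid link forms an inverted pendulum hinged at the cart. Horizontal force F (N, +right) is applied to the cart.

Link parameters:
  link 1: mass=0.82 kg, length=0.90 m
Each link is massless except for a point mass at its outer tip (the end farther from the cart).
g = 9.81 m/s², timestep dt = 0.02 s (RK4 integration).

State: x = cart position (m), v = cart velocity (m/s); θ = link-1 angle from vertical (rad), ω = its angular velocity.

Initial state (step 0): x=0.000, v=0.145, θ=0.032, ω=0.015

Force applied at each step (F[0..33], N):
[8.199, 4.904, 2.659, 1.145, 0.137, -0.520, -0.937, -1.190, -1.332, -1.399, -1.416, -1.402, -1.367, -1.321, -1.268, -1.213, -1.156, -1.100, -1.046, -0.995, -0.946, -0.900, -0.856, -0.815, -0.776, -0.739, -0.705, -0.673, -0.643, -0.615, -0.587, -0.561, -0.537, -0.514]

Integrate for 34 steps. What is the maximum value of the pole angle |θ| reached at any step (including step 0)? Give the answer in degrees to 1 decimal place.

apply F[0]=+8.199 → step 1: x=0.004, v=0.288, θ=0.031, ω=-0.137
apply F[1]=+4.904 → step 2: x=0.011, v=0.372, θ=0.027, ω=-0.224
apply F[2]=+2.659 → step 3: x=0.019, v=0.416, θ=0.022, ω=-0.268
apply F[3]=+1.145 → step 4: x=0.027, v=0.434, θ=0.017, ω=-0.283
apply F[4]=+0.137 → step 5: x=0.036, v=0.435, θ=0.011, ω=-0.281
apply F[5]=-0.520 → step 6: x=0.045, v=0.424, θ=0.006, ω=-0.267
apply F[6]=-0.937 → step 7: x=0.053, v=0.407, θ=0.000, ω=-0.247
apply F[7]=-1.190 → step 8: x=0.061, v=0.386, θ=-0.004, ω=-0.224
apply F[8]=-1.332 → step 9: x=0.068, v=0.363, θ=-0.008, ω=-0.200
apply F[9]=-1.399 → step 10: x=0.075, v=0.339, θ=-0.012, ω=-0.176
apply F[10]=-1.416 → step 11: x=0.082, v=0.315, θ=-0.016, ω=-0.153
apply F[11]=-1.402 → step 12: x=0.088, v=0.293, θ=-0.018, ω=-0.131
apply F[12]=-1.367 → step 13: x=0.094, v=0.271, θ=-0.021, ω=-0.111
apply F[13]=-1.321 → step 14: x=0.099, v=0.250, θ=-0.023, ω=-0.093
apply F[14]=-1.268 → step 15: x=0.104, v=0.231, θ=-0.025, ω=-0.077
apply F[15]=-1.213 → step 16: x=0.108, v=0.213, θ=-0.026, ω=-0.062
apply F[16]=-1.156 → step 17: x=0.112, v=0.196, θ=-0.027, ω=-0.049
apply F[17]=-1.100 → step 18: x=0.116, v=0.180, θ=-0.028, ω=-0.037
apply F[18]=-1.046 → step 19: x=0.119, v=0.165, θ=-0.029, ω=-0.027
apply F[19]=-0.995 → step 20: x=0.122, v=0.151, θ=-0.029, ω=-0.018
apply F[20]=-0.946 → step 21: x=0.125, v=0.138, θ=-0.029, ω=-0.010
apply F[21]=-0.900 → step 22: x=0.128, v=0.126, θ=-0.029, ω=-0.003
apply F[22]=-0.856 → step 23: x=0.130, v=0.115, θ=-0.029, ω=0.003
apply F[23]=-0.815 → step 24: x=0.133, v=0.105, θ=-0.029, ω=0.008
apply F[24]=-0.776 → step 25: x=0.135, v=0.095, θ=-0.029, ω=0.012
apply F[25]=-0.739 → step 26: x=0.136, v=0.086, θ=-0.029, ω=0.016
apply F[26]=-0.705 → step 27: x=0.138, v=0.077, θ=-0.028, ω=0.019
apply F[27]=-0.673 → step 28: x=0.140, v=0.069, θ=-0.028, ω=0.022
apply F[28]=-0.643 → step 29: x=0.141, v=0.062, θ=-0.028, ω=0.024
apply F[29]=-0.615 → step 30: x=0.142, v=0.055, θ=-0.027, ω=0.026
apply F[30]=-0.587 → step 31: x=0.143, v=0.048, θ=-0.027, ω=0.028
apply F[31]=-0.561 → step 32: x=0.144, v=0.042, θ=-0.026, ω=0.029
apply F[32]=-0.537 → step 33: x=0.145, v=0.036, θ=-0.025, ω=0.030
apply F[33]=-0.514 → step 34: x=0.145, v=0.030, θ=-0.025, ω=0.031
Max |angle| over trajectory = 0.032 rad = 1.8°.

Answer: 1.8°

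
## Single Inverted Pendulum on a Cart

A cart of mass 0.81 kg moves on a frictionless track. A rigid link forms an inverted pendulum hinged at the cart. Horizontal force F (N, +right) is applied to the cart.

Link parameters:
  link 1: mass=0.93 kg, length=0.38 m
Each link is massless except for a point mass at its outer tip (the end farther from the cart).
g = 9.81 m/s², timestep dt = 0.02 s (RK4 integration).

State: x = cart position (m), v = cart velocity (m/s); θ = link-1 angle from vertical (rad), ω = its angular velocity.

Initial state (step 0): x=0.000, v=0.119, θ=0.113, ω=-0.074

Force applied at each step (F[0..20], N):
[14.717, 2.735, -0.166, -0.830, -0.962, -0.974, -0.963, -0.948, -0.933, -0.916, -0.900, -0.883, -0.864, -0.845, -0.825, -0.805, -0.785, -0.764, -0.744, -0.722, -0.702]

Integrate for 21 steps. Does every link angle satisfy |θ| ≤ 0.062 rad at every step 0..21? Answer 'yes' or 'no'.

Answer: no

Derivation:
apply F[0]=+14.717 → step 1: x=0.006, v=0.454, θ=0.103, ω=-0.893
apply F[1]=+2.735 → step 2: x=0.015, v=0.500, θ=0.085, ω=-0.966
apply F[2]=-0.166 → step 3: x=0.025, v=0.480, θ=0.066, ω=-0.874
apply F[3]=-0.830 → step 4: x=0.034, v=0.447, θ=0.050, ω=-0.757
apply F[4]=-0.962 → step 5: x=0.043, v=0.414, θ=0.036, ω=-0.648
apply F[5]=-0.974 → step 6: x=0.051, v=0.383, θ=0.024, ω=-0.552
apply F[6]=-0.963 → step 7: x=0.058, v=0.355, θ=0.014, ω=-0.468
apply F[7]=-0.948 → step 8: x=0.065, v=0.329, θ=0.005, ω=-0.396
apply F[8]=-0.933 → step 9: x=0.071, v=0.306, θ=-0.002, ω=-0.334
apply F[9]=-0.916 → step 10: x=0.077, v=0.285, θ=-0.008, ω=-0.280
apply F[10]=-0.900 → step 11: x=0.083, v=0.265, θ=-0.013, ω=-0.233
apply F[11]=-0.883 → step 12: x=0.088, v=0.246, θ=-0.017, ω=-0.193
apply F[12]=-0.864 → step 13: x=0.093, v=0.229, θ=-0.021, ω=-0.158
apply F[13]=-0.845 → step 14: x=0.097, v=0.214, θ=-0.024, ω=-0.129
apply F[14]=-0.825 → step 15: x=0.101, v=0.199, θ=-0.026, ω=-0.103
apply F[15]=-0.805 → step 16: x=0.105, v=0.185, θ=-0.028, ω=-0.080
apply F[16]=-0.785 → step 17: x=0.109, v=0.172, θ=-0.029, ω=-0.061
apply F[17]=-0.764 → step 18: x=0.112, v=0.160, θ=-0.030, ω=-0.045
apply F[18]=-0.744 → step 19: x=0.115, v=0.149, θ=-0.031, ω=-0.031
apply F[19]=-0.722 → step 20: x=0.118, v=0.138, θ=-0.032, ω=-0.019
apply F[20]=-0.702 → step 21: x=0.121, v=0.128, θ=-0.032, ω=-0.009
Max |angle| over trajectory = 0.113 rad; bound = 0.062 → exceeded.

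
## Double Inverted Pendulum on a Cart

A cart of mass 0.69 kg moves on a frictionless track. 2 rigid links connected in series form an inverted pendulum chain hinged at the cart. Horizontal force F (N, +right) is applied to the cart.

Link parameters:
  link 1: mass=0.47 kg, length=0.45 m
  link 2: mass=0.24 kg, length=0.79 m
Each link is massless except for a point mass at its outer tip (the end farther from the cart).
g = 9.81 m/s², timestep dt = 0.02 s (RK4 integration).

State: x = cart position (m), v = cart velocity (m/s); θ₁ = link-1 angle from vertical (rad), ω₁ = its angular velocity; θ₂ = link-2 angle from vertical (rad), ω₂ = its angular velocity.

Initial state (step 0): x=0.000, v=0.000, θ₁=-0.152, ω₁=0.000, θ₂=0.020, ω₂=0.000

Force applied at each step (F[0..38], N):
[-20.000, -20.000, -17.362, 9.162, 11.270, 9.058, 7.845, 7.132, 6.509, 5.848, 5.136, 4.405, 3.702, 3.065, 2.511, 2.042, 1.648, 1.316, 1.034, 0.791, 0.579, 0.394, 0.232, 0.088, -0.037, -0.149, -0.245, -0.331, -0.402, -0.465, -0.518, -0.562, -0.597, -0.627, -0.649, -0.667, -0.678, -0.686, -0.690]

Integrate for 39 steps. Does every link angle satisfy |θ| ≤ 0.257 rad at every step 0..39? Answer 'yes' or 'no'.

Answer: yes

Derivation:
apply F[0]=-20.000 → step 1: x=-0.005, v=-0.539, θ₁=-0.141, ω₁=1.070, θ₂=0.021, ω₂=0.086
apply F[1]=-20.000 → step 2: x=-0.022, v=-1.088, θ₁=-0.109, ω₁=2.185, θ₂=0.023, ω₂=0.153
apply F[2]=-17.362 → step 3: x=-0.048, v=-1.576, θ₁=-0.055, ω₁=3.209, θ₂=0.027, ω₂=0.189
apply F[3]=+9.162 → step 4: x=-0.077, v=-1.308, θ₁=0.003, ω₁=2.596, θ₂=0.031, ω₂=0.200
apply F[4]=+11.270 → step 5: x=-0.100, v=-0.986, θ₁=0.048, ω₁=1.891, θ₂=0.035, ω₂=0.201
apply F[5]=+9.058 → step 6: x=-0.117, v=-0.736, θ₁=0.080, ω₁=1.371, θ₂=0.039, ω₂=0.191
apply F[6]=+7.845 → step 7: x=-0.130, v=-0.528, θ₁=0.104, ω₁=0.962, θ₂=0.042, ω₂=0.171
apply F[7]=+7.132 → step 8: x=-0.139, v=-0.345, θ₁=0.119, ω₁=0.624, θ₂=0.045, ω₂=0.144
apply F[8]=+6.509 → step 9: x=-0.144, v=-0.183, θ₁=0.129, ω₁=0.340, θ₂=0.048, ω₂=0.112
apply F[9]=+5.848 → step 10: x=-0.146, v=-0.043, θ₁=0.133, ω₁=0.107, θ₂=0.050, ω₂=0.079
apply F[10]=+5.136 → step 11: x=-0.146, v=0.078, θ₁=0.134, ω₁=-0.080, θ₂=0.051, ω₂=0.046
apply F[11]=+4.405 → step 12: x=-0.143, v=0.177, θ₁=0.131, ω₁=-0.223, θ₂=0.052, ω₂=0.014
apply F[12]=+3.702 → step 13: x=-0.139, v=0.258, θ₁=0.125, ω₁=-0.327, θ₂=0.052, ω₂=-0.016
apply F[13]=+3.065 → step 14: x=-0.133, v=0.321, θ₁=0.118, ω₁=-0.399, θ₂=0.051, ω₂=-0.043
apply F[14]=+2.511 → step 15: x=-0.126, v=0.371, θ₁=0.110, ω₁=-0.445, θ₂=0.050, ω₂=-0.067
apply F[15]=+2.042 → step 16: x=-0.118, v=0.409, θ₁=0.100, ω₁=-0.470, θ₂=0.048, ω₂=-0.088
apply F[16]=+1.648 → step 17: x=-0.110, v=0.438, θ₁=0.091, ω₁=-0.481, θ₂=0.047, ω₂=-0.106
apply F[17]=+1.316 → step 18: x=-0.101, v=0.458, θ₁=0.081, ω₁=-0.481, θ₂=0.044, ω₂=-0.121
apply F[18]=+1.034 → step 19: x=-0.092, v=0.473, θ₁=0.072, ω₁=-0.473, θ₂=0.042, ω₂=-0.133
apply F[19]=+0.791 → step 20: x=-0.082, v=0.483, θ₁=0.062, ω₁=-0.459, θ₂=0.039, ω₂=-0.143
apply F[20]=+0.579 → step 21: x=-0.072, v=0.488, θ₁=0.053, ω₁=-0.441, θ₂=0.036, ω₂=-0.151
apply F[21]=+0.394 → step 22: x=-0.063, v=0.489, θ₁=0.045, ω₁=-0.420, θ₂=0.033, ω₂=-0.156
apply F[22]=+0.232 → step 23: x=-0.053, v=0.488, θ₁=0.037, ω₁=-0.397, θ₂=0.030, ω₂=-0.160
apply F[23]=+0.088 → step 24: x=-0.043, v=0.484, θ₁=0.029, ω₁=-0.372, θ₂=0.027, ω₂=-0.161
apply F[24]=-0.037 → step 25: x=-0.033, v=0.478, θ₁=0.022, ω₁=-0.348, θ₂=0.023, ω₂=-0.162
apply F[25]=-0.149 → step 26: x=-0.024, v=0.470, θ₁=0.015, ω₁=-0.322, θ₂=0.020, ω₂=-0.160
apply F[26]=-0.245 → step 27: x=-0.015, v=0.460, θ₁=0.009, ω₁=-0.297, θ₂=0.017, ω₂=-0.158
apply F[27]=-0.331 → step 28: x=-0.006, v=0.450, θ₁=0.003, ω₁=-0.273, θ₂=0.014, ω₂=-0.155
apply F[28]=-0.402 → step 29: x=0.003, v=0.438, θ₁=-0.002, ω₁=-0.249, θ₂=0.011, ω₂=-0.150
apply F[29]=-0.465 → step 30: x=0.012, v=0.425, θ₁=-0.007, ω₁=-0.226, θ₂=0.008, ω₂=-0.145
apply F[30]=-0.518 → step 31: x=0.020, v=0.412, θ₁=-0.011, ω₁=-0.204, θ₂=0.005, ω₂=-0.139
apply F[31]=-0.562 → step 32: x=0.028, v=0.398, θ₁=-0.015, ω₁=-0.182, θ₂=0.002, ω₂=-0.133
apply F[32]=-0.597 → step 33: x=0.036, v=0.384, θ₁=-0.018, ω₁=-0.162, θ₂=-0.000, ω₂=-0.127
apply F[33]=-0.627 → step 34: x=0.044, v=0.370, θ₁=-0.021, ω₁=-0.144, θ₂=-0.003, ω₂=-0.120
apply F[34]=-0.649 → step 35: x=0.051, v=0.356, θ₁=-0.024, ω₁=-0.126, θ₂=-0.005, ω₂=-0.113
apply F[35]=-0.667 → step 36: x=0.058, v=0.342, θ₁=-0.026, ω₁=-0.110, θ₂=-0.007, ω₂=-0.106
apply F[36]=-0.678 → step 37: x=0.065, v=0.327, θ₁=-0.028, ω₁=-0.094, θ₂=-0.009, ω₂=-0.099
apply F[37]=-0.686 → step 38: x=0.071, v=0.313, θ₁=-0.030, ω₁=-0.080, θ₂=-0.011, ω₂=-0.092
apply F[38]=-0.690 → step 39: x=0.077, v=0.300, θ₁=-0.032, ω₁=-0.067, θ₂=-0.013, ω₂=-0.085
Max |angle| over trajectory = 0.152 rad; bound = 0.257 → within bound.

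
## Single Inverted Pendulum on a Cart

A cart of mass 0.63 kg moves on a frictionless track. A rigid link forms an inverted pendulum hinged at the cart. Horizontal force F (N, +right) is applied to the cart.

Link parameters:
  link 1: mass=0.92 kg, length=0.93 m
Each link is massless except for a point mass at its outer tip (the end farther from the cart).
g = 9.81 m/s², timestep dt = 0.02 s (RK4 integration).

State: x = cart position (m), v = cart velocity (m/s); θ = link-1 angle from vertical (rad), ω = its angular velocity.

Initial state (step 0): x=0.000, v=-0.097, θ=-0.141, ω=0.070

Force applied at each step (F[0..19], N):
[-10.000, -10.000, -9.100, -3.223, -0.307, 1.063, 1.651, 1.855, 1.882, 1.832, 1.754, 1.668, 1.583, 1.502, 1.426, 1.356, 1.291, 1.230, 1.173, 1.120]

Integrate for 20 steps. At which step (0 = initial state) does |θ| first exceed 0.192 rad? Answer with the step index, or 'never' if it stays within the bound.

apply F[0]=-10.000 → step 1: x=-0.005, v=-0.368, θ=-0.137, ω=0.329
apply F[1]=-10.000 → step 2: x=-0.015, v=-0.641, θ=-0.128, ω=0.592
apply F[2]=-9.100 → step 3: x=-0.030, v=-0.892, θ=-0.114, ω=0.835
apply F[3]=-3.223 → step 4: x=-0.049, v=-0.965, θ=-0.096, ω=0.891
apply F[4]=-0.307 → step 5: x=-0.068, v=-0.952, θ=-0.079, ω=0.858
apply F[5]=+1.063 → step 6: x=-0.086, v=-0.900, θ=-0.062, ω=0.788
apply F[6]=+1.651 → step 7: x=-0.104, v=-0.833, θ=-0.047, ω=0.704
apply F[7]=+1.855 → step 8: x=-0.120, v=-0.763, θ=-0.034, ω=0.621
apply F[8]=+1.882 → step 9: x=-0.134, v=-0.696, θ=-0.023, ω=0.542
apply F[9]=+1.832 → step 10: x=-0.147, v=-0.633, θ=-0.013, ω=0.471
apply F[10]=+1.754 → step 11: x=-0.160, v=-0.575, θ=-0.004, ω=0.407
apply F[11]=+1.668 → step 12: x=-0.170, v=-0.522, θ=0.004, ω=0.350
apply F[12]=+1.583 → step 13: x=-0.180, v=-0.474, θ=0.010, ω=0.299
apply F[13]=+1.502 → step 14: x=-0.189, v=-0.430, θ=0.016, ω=0.255
apply F[14]=+1.426 → step 15: x=-0.198, v=-0.390, θ=0.021, ω=0.216
apply F[15]=+1.356 → step 16: x=-0.205, v=-0.353, θ=0.024, ω=0.181
apply F[16]=+1.291 → step 17: x=-0.212, v=-0.320, θ=0.028, ω=0.151
apply F[17]=+1.230 → step 18: x=-0.218, v=-0.289, θ=0.031, ω=0.124
apply F[18]=+1.173 → step 19: x=-0.223, v=-0.261, θ=0.033, ω=0.100
apply F[19]=+1.120 → step 20: x=-0.228, v=-0.235, θ=0.035, ω=0.080
max |θ| = 0.141 ≤ 0.192 over all 21 states.

Answer: never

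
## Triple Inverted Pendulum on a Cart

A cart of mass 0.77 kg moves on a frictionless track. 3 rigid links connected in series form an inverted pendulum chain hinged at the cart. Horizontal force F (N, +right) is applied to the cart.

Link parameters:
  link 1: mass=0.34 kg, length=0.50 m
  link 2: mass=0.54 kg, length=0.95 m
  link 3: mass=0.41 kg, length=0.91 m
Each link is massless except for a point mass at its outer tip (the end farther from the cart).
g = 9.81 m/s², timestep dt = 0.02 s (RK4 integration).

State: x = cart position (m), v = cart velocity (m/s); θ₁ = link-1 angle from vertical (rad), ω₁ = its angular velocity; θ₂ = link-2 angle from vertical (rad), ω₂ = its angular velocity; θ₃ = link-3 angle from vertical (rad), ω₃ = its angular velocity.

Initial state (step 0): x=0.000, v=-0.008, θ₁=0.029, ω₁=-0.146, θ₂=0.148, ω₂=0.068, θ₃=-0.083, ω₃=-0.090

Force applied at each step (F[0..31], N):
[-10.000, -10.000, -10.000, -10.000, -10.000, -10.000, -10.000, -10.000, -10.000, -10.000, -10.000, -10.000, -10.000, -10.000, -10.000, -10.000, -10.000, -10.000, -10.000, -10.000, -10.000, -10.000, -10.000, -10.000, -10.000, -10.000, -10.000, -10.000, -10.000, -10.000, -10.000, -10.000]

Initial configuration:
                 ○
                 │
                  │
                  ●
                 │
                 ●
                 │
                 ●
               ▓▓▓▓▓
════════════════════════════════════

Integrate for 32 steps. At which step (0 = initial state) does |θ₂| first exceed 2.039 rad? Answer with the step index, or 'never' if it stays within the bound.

Answer: never

Derivation:
apply F[0]=-10.000 → step 1: x=-0.003, v=-0.276, θ₁=0.030, ω₁=0.286, θ₂=0.151, ω₂=0.183, θ₃=-0.086, ω₃=-0.167
apply F[1]=-10.000 → step 2: x=-0.011, v=-0.546, θ₁=0.041, ω₁=0.729, θ₂=0.155, ω₂=0.294, θ₃=-0.090, ω₃=-0.244
apply F[2]=-10.000 → step 3: x=-0.025, v=-0.819, θ₁=0.060, ω₁=1.198, θ₂=0.162, ω₂=0.394, θ₃=-0.095, ω₃=-0.319
apply F[3]=-10.000 → step 4: x=-0.044, v=-1.096, θ₁=0.089, ω₁=1.707, θ₂=0.171, ω₂=0.475, θ₃=-0.102, ω₃=-0.389
apply F[4]=-10.000 → step 5: x=-0.069, v=-1.376, θ₁=0.128, ω₁=2.263, θ₂=0.181, ω₂=0.529, θ₃=-0.111, ω₃=-0.449
apply F[5]=-10.000 → step 6: x=-0.099, v=-1.655, θ₁=0.180, ω₁=2.860, θ₂=0.192, ω₂=0.556, θ₃=-0.120, ω₃=-0.491
apply F[6]=-10.000 → step 7: x=-0.135, v=-1.924, θ₁=0.243, ω₁=3.469, θ₂=0.203, ω₂=0.561, θ₃=-0.130, ω₃=-0.506
apply F[7]=-10.000 → step 8: x=-0.176, v=-2.172, θ₁=0.318, ω₁=4.041, θ₂=0.214, ω₂=0.562, θ₃=-0.140, ω₃=-0.489
apply F[8]=-10.000 → step 9: x=-0.221, v=-2.388, θ₁=0.404, ω₁=4.526, θ₂=0.226, ω₂=0.584, θ₃=-0.150, ω₃=-0.439
apply F[9]=-10.000 → step 10: x=-0.271, v=-2.569, θ₁=0.498, ω₁=4.895, θ₂=0.238, ω₂=0.648, θ₃=-0.158, ω₃=-0.363
apply F[10]=-10.000 → step 11: x=-0.324, v=-2.717, θ₁=0.599, ω₁=5.150, θ₂=0.252, ω₂=0.766, θ₃=-0.164, ω₃=-0.271
apply F[11]=-10.000 → step 12: x=-0.379, v=-2.839, θ₁=0.704, ω₁=5.317, θ₂=0.269, ω₂=0.934, θ₃=-0.168, ω₃=-0.171
apply F[12]=-10.000 → step 13: x=-0.437, v=-2.941, θ₁=0.811, ω₁=5.420, θ₂=0.290, ω₂=1.148, θ₃=-0.171, ω₃=-0.068
apply F[13]=-10.000 → step 14: x=-0.497, v=-3.028, θ₁=0.920, ω₁=5.480, θ₂=0.315, ω₂=1.399, θ₃=-0.171, ω₃=0.036
apply F[14]=-10.000 → step 15: x=-0.558, v=-3.102, θ₁=1.030, ω₁=5.508, θ₂=0.346, ω₂=1.681, θ₃=-0.169, ω₃=0.141
apply F[15]=-10.000 → step 16: x=-0.621, v=-3.167, θ₁=1.140, ω₁=5.508, θ₂=0.383, ω₂=1.990, θ₃=-0.166, ω₃=0.249
apply F[16]=-10.000 → step 17: x=-0.685, v=-3.223, θ₁=1.250, ω₁=5.480, θ₂=0.426, ω₂=2.322, θ₃=-0.159, ω₃=0.362
apply F[17]=-10.000 → step 18: x=-0.750, v=-3.272, θ₁=1.359, ω₁=5.421, θ₂=0.476, ω₂=2.673, θ₃=-0.151, ω₃=0.483
apply F[18]=-10.000 → step 19: x=-0.816, v=-3.316, θ₁=1.467, ω₁=5.322, θ₂=0.533, ω₂=3.040, θ₃=-0.140, ω₃=0.615
apply F[19]=-10.000 → step 20: x=-0.883, v=-3.356, θ₁=1.572, ω₁=5.176, θ₂=0.597, ω₂=3.419, θ₃=-0.126, ω₃=0.763
apply F[20]=-10.000 → step 21: x=-0.950, v=-3.395, θ₁=1.673, ω₁=4.969, θ₂=0.669, ω₂=3.805, θ₃=-0.109, ω₃=0.931
apply F[21]=-10.000 → step 22: x=-1.018, v=-3.434, θ₁=1.770, ω₁=4.692, θ₂=0.749, ω₂=4.196, θ₃=-0.089, ω₃=1.123
apply F[22]=-10.000 → step 23: x=-1.087, v=-3.474, θ₁=1.861, ω₁=4.331, θ₂=0.837, ω₂=4.586, θ₃=-0.064, ω₃=1.347
apply F[23]=-10.000 → step 24: x=-1.157, v=-3.517, θ₁=1.943, ω₁=3.878, θ₂=0.933, ω₂=4.973, θ₃=-0.035, ω₃=1.607
apply F[24]=-10.000 → step 25: x=-1.228, v=-3.561, θ₁=2.015, ω₁=3.327, θ₂=1.036, ω₂=5.355, θ₃=0.000, ω₃=1.911
apply F[25]=-10.000 → step 26: x=-1.300, v=-3.602, θ₁=2.075, ω₁=2.678, θ₂=1.147, ω₂=5.731, θ₃=0.042, ω₃=2.269
apply F[26]=-10.000 → step 27: x=-1.372, v=-3.633, θ₁=2.122, ω₁=1.940, θ₂=1.265, ω₂=6.105, θ₃=0.091, ω₃=2.691
apply F[27]=-10.000 → step 28: x=-1.445, v=-3.642, θ₁=2.152, ω₁=1.136, θ₂=1.391, ω₂=6.477, θ₃=0.150, ω₃=3.194
apply F[28]=-10.000 → step 29: x=-1.518, v=-3.612, θ₁=2.167, ω₁=0.311, θ₂=1.524, ω₂=6.845, θ₃=0.220, ω₃=3.801
apply F[29]=-10.000 → step 30: x=-1.589, v=-3.521, θ₁=2.165, ω₁=-0.450, θ₂=1.665, ω₂=7.179, θ₃=0.303, ω₃=4.540
apply F[30]=-10.000 → step 31: x=-1.658, v=-3.353, θ₁=2.150, ω₁=-0.997, θ₂=1.811, ω₂=7.408, θ₃=0.403, ω₃=5.426
apply F[31]=-10.000 → step 32: x=-1.723, v=-3.116, θ₁=2.128, ω₁=-1.144, θ₂=1.960, ω₂=7.412, θ₃=0.521, ω₃=6.431
max |θ₂| = 1.960 ≤ 2.039 over all 33 states.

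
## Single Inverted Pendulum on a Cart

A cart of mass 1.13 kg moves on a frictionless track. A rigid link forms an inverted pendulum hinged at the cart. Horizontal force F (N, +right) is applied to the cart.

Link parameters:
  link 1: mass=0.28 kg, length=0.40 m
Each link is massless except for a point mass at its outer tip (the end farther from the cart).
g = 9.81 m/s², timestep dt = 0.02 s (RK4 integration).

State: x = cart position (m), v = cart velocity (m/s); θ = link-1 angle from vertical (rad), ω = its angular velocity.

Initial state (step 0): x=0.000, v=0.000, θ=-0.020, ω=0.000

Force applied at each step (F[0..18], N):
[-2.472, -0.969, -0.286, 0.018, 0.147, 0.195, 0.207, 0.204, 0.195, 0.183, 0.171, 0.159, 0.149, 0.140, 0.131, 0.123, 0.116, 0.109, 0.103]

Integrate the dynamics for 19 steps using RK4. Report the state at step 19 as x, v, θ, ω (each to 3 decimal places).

apply F[0]=-2.472 → step 1: x=-0.000, v=-0.043, θ=-0.019, ω=0.097
apply F[1]=-0.969 → step 2: x=-0.001, v=-0.059, θ=-0.017, ω=0.129
apply F[2]=-0.286 → step 3: x=-0.003, v=-0.063, θ=-0.014, ω=0.132
apply F[3]=+0.018 → step 4: x=-0.004, v=-0.062, θ=-0.012, ω=0.124
apply F[4]=+0.147 → step 5: x=-0.005, v=-0.059, θ=-0.009, ω=0.111
apply F[5]=+0.195 → step 6: x=-0.006, v=-0.055, θ=-0.007, ω=0.097
apply F[6]=+0.207 → step 7: x=-0.007, v=-0.052, θ=-0.005, ω=0.084
apply F[7]=+0.204 → step 8: x=-0.008, v=-0.048, θ=-0.004, ω=0.072
apply F[8]=+0.195 → step 9: x=-0.009, v=-0.044, θ=-0.002, ω=0.062
apply F[9]=+0.183 → step 10: x=-0.010, v=-0.041, θ=-0.001, ω=0.053
apply F[10]=+0.171 → step 11: x=-0.011, v=-0.038, θ=-0.000, ω=0.045
apply F[11]=+0.159 → step 12: x=-0.012, v=-0.035, θ=0.000, ω=0.038
apply F[12]=+0.149 → step 13: x=-0.012, v=-0.032, θ=0.001, ω=0.032
apply F[13]=+0.140 → step 14: x=-0.013, v=-0.030, θ=0.002, ω=0.026
apply F[14]=+0.131 → step 15: x=-0.013, v=-0.028, θ=0.002, ω=0.022
apply F[15]=+0.123 → step 16: x=-0.014, v=-0.026, θ=0.003, ω=0.018
apply F[16]=+0.116 → step 17: x=-0.015, v=-0.024, θ=0.003, ω=0.014
apply F[17]=+0.109 → step 18: x=-0.015, v=-0.022, θ=0.003, ω=0.011
apply F[18]=+0.103 → step 19: x=-0.015, v=-0.020, θ=0.003, ω=0.009

Answer: x=-0.015, v=-0.020, θ=0.003, ω=0.009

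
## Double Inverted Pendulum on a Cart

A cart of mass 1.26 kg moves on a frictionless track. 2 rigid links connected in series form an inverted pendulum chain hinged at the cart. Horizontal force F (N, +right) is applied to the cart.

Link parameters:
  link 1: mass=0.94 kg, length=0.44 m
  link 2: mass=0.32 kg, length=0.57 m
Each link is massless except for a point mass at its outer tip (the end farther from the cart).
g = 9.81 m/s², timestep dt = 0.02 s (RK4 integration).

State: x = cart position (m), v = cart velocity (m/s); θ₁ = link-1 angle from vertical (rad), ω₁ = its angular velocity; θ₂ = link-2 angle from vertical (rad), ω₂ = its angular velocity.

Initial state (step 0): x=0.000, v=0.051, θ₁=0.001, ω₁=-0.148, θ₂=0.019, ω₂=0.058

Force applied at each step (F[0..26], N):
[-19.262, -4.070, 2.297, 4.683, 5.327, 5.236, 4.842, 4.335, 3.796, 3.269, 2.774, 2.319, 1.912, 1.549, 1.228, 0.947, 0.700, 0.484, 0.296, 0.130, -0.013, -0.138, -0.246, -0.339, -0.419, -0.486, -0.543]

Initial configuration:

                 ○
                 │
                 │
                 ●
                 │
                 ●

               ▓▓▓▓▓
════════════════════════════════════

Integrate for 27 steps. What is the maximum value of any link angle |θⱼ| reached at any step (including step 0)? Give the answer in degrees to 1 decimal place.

apply F[0]=-19.262 → step 1: x=-0.002, v=-0.255, θ₁=0.005, ω₁=0.546, θ₂=0.020, ω₂=0.066
apply F[1]=-4.070 → step 2: x=-0.008, v=-0.322, θ₁=0.017, ω₁=0.701, θ₂=0.022, ω₂=0.071
apply F[2]=+2.297 → step 3: x=-0.014, v=-0.290, θ₁=0.031, ω₁=0.640, θ₂=0.023, ω₂=0.070
apply F[3]=+4.683 → step 4: x=-0.019, v=-0.223, θ₁=0.042, ω₁=0.505, θ₂=0.024, ω₂=0.064
apply F[4]=+5.327 → step 5: x=-0.023, v=-0.148, θ₁=0.051, ω₁=0.359, θ₂=0.026, ω₂=0.054
apply F[5]=+5.236 → step 6: x=-0.025, v=-0.075, θ₁=0.057, ω₁=0.223, θ₂=0.027, ω₂=0.041
apply F[6]=+4.842 → step 7: x=-0.026, v=-0.010, θ₁=0.060, ω₁=0.106, θ₂=0.027, ω₂=0.026
apply F[7]=+4.335 → step 8: x=-0.025, v=0.047, θ₁=0.061, ω₁=0.009, θ₂=0.028, ω₂=0.010
apply F[8]=+3.796 → step 9: x=-0.024, v=0.095, θ₁=0.061, ω₁=-0.068, θ₂=0.028, ω₂=-0.005
apply F[9]=+3.269 → step 10: x=-0.022, v=0.135, θ₁=0.059, ω₁=-0.127, θ₂=0.027, ω₂=-0.020
apply F[10]=+2.774 → step 11: x=-0.019, v=0.168, θ₁=0.056, ω₁=-0.171, θ₂=0.027, ω₂=-0.034
apply F[11]=+2.319 → step 12: x=-0.015, v=0.194, θ₁=0.052, ω₁=-0.203, θ₂=0.026, ω₂=-0.047
apply F[12]=+1.912 → step 13: x=-0.011, v=0.215, θ₁=0.048, ω₁=-0.224, θ₂=0.025, ω₂=-0.058
apply F[13]=+1.549 → step 14: x=-0.007, v=0.230, θ₁=0.043, ω₁=-0.236, θ₂=0.024, ω₂=-0.068
apply F[14]=+1.228 → step 15: x=-0.002, v=0.242, θ₁=0.038, ω₁=-0.241, θ₂=0.022, ω₂=-0.076
apply F[15]=+0.947 → step 16: x=0.003, v=0.250, θ₁=0.033, ω₁=-0.241, θ₂=0.021, ω₂=-0.083
apply F[16]=+0.700 → step 17: x=0.008, v=0.255, θ₁=0.029, ω₁=-0.237, θ₂=0.019, ω₂=-0.088
apply F[17]=+0.484 → step 18: x=0.013, v=0.257, θ₁=0.024, ω₁=-0.230, θ₂=0.017, ω₂=-0.092
apply F[18]=+0.296 → step 19: x=0.018, v=0.258, θ₁=0.020, ω₁=-0.220, θ₂=0.015, ω₂=-0.094
apply F[19]=+0.130 → step 20: x=0.024, v=0.256, θ₁=0.015, ω₁=-0.209, θ₂=0.013, ω₂=-0.096
apply F[20]=-0.013 → step 21: x=0.029, v=0.254, θ₁=0.011, ω₁=-0.197, θ₂=0.011, ω₂=-0.096
apply F[21]=-0.138 → step 22: x=0.034, v=0.250, θ₁=0.007, ω₁=-0.184, θ₂=0.009, ω₂=-0.096
apply F[22]=-0.246 → step 23: x=0.039, v=0.245, θ₁=0.004, ω₁=-0.170, θ₂=0.008, ω₂=-0.094
apply F[23]=-0.339 → step 24: x=0.043, v=0.239, θ₁=0.001, ω₁=-0.157, θ₂=0.006, ω₂=-0.092
apply F[24]=-0.419 → step 25: x=0.048, v=0.232, θ₁=-0.002, ω₁=-0.144, θ₂=0.004, ω₂=-0.089
apply F[25]=-0.486 → step 26: x=0.053, v=0.225, θ₁=-0.005, ω₁=-0.130, θ₂=0.002, ω₂=-0.086
apply F[26]=-0.543 → step 27: x=0.057, v=0.218, θ₁=-0.008, ω₁=-0.118, θ₂=0.000, ω₂=-0.083
Max |angle| over trajectory = 0.061 rad = 3.5°.

Answer: 3.5°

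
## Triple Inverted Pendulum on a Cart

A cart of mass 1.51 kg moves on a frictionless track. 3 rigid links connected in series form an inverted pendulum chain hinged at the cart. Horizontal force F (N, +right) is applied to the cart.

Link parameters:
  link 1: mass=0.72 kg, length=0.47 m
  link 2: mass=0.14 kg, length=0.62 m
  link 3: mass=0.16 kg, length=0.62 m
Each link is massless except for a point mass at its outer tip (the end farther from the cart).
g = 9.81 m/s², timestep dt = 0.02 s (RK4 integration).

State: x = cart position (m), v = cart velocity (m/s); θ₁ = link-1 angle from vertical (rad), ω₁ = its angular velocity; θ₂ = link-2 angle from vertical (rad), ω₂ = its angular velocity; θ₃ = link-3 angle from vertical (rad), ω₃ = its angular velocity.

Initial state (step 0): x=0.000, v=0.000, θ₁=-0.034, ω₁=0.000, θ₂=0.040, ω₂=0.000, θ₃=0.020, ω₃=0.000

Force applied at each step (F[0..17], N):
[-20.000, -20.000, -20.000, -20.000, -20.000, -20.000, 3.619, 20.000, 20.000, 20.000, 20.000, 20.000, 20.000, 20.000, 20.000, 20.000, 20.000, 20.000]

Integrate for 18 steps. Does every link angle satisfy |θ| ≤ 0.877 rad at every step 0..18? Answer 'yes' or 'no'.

Answer: yes

Derivation:
apply F[0]=-20.000 → step 1: x=-0.003, v=-0.260, θ₁=-0.029, ω₁=0.527, θ₂=0.040, ω₂=0.041, θ₃=0.020, ω₃=-0.014
apply F[1]=-20.000 → step 2: x=-0.010, v=-0.523, θ₁=-0.013, ω₁=1.065, θ₂=0.042, ω₂=0.077, θ₃=0.019, ω₃=-0.028
apply F[2]=-20.000 → step 3: x=-0.024, v=-0.787, θ₁=0.014, ω₁=1.621, θ₂=0.043, ω₂=0.102, θ₃=0.019, ω₃=-0.043
apply F[3]=-20.000 → step 4: x=-0.042, v=-1.055, θ₁=0.052, ω₁=2.203, θ₂=0.046, ω₂=0.114, θ₃=0.018, ω₃=-0.057
apply F[4]=-20.000 → step 5: x=-0.066, v=-1.326, θ₁=0.102, ω₁=2.812, θ₂=0.048, ω₂=0.113, θ₃=0.016, ω₃=-0.068
apply F[5]=-20.000 → step 6: x=-0.095, v=-1.597, θ₁=0.165, ω₁=3.443, θ₂=0.050, ω₂=0.105, θ₃=0.015, ω₃=-0.076
apply F[6]=+3.619 → step 7: x=-0.127, v=-1.560, θ₁=0.234, ω₁=3.461, θ₂=0.052, ω₂=0.081, θ₃=0.013, ω₃=-0.087
apply F[7]=+20.000 → step 8: x=-0.155, v=-1.322, θ₁=0.299, ω₁=3.109, θ₂=0.053, ω₂=0.020, θ₃=0.011, ω₃=-0.107
apply F[8]=+20.000 → step 9: x=-0.180, v=-1.095, θ₁=0.359, ω₁=2.826, θ₂=0.053, ω₂=-0.074, θ₃=0.009, ω₃=-0.131
apply F[9]=+20.000 → step 10: x=-0.199, v=-0.877, θ₁=0.413, ω₁=2.605, θ₂=0.050, ω₂=-0.200, θ₃=0.006, ω₃=-0.157
apply F[10]=+20.000 → step 11: x=-0.215, v=-0.668, θ₁=0.463, ω₁=2.440, θ₂=0.044, ω₂=-0.355, θ₃=0.003, ω₃=-0.184
apply F[11]=+20.000 → step 12: x=-0.226, v=-0.466, θ₁=0.511, ω₁=2.323, θ₂=0.035, ω₂=-0.539, θ₃=-0.001, ω₃=-0.208
apply F[12]=+20.000 → step 13: x=-0.233, v=-0.269, θ₁=0.556, ω₁=2.248, θ₂=0.023, ω₂=-0.748, θ₃=-0.005, ω₃=-0.227
apply F[13]=+20.000 → step 14: x=-0.237, v=-0.077, θ₁=0.601, ω₁=2.210, θ₂=0.005, ω₂=-0.982, θ₃=-0.010, ω₃=-0.239
apply F[14]=+20.000 → step 15: x=-0.236, v=0.112, θ₁=0.645, ω₁=2.202, θ₂=-0.017, ω₂=-1.239, θ₃=-0.015, ω₃=-0.243
apply F[15]=+20.000 → step 16: x=-0.232, v=0.299, θ₁=0.689, ω₁=2.219, θ₂=-0.044, ω₂=-1.515, θ₃=-0.020, ω₃=-0.238
apply F[16]=+20.000 → step 17: x=-0.224, v=0.485, θ₁=0.734, ω₁=2.257, θ₂=-0.078, ω₂=-1.808, θ₃=-0.024, ω₃=-0.224
apply F[17]=+20.000 → step 18: x=-0.213, v=0.670, θ₁=0.780, ω₁=2.308, θ₂=-0.117, ω₂=-2.112, θ₃=-0.029, ω₃=-0.205
Max |angle| over trajectory = 0.780 rad; bound = 0.877 → within bound.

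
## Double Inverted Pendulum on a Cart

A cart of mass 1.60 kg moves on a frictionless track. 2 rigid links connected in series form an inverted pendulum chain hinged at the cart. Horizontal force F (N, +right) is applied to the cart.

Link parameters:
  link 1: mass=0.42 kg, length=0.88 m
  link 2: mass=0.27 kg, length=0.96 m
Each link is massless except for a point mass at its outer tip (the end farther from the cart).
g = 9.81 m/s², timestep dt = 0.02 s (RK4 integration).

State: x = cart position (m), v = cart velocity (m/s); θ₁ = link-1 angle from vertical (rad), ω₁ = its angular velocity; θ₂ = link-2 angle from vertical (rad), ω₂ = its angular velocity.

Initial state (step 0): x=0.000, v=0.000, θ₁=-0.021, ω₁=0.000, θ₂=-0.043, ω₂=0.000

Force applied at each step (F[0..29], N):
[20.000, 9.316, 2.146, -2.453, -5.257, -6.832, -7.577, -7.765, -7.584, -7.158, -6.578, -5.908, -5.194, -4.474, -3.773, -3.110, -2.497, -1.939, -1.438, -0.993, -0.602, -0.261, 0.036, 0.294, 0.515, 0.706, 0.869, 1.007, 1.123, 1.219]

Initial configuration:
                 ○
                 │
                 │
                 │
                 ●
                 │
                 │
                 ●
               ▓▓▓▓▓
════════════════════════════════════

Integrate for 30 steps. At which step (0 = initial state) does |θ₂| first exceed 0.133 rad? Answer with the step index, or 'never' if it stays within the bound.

Answer: never

Derivation:
apply F[0]=+20.000 → step 1: x=0.003, v=0.252, θ₁=-0.024, ω₁=-0.288, θ₂=-0.043, ω₂=-0.007
apply F[1]=+9.316 → step 2: x=0.009, v=0.370, θ₁=-0.031, ω₁=-0.427, θ₂=-0.043, ω₂=-0.012
apply F[2]=+2.146 → step 3: x=0.016, v=0.400, θ₁=-0.040, ω₁=-0.467, θ₂=-0.044, ω₂=-0.015
apply F[3]=-2.453 → step 4: x=0.024, v=0.373, θ₁=-0.049, ω₁=-0.447, θ₂=-0.044, ω₂=-0.014
apply F[4]=-5.257 → step 5: x=0.031, v=0.312, θ₁=-0.057, ω₁=-0.391, θ₂=-0.044, ω₂=-0.011
apply F[5]=-6.832 → step 6: x=0.036, v=0.232, θ₁=-0.065, ω₁=-0.316, θ₂=-0.044, ω₂=-0.005
apply F[6]=-7.577 → step 7: x=0.040, v=0.143, θ₁=-0.070, ω₁=-0.233, θ₂=-0.044, ω₂=0.002
apply F[7]=-7.765 → step 8: x=0.042, v=0.052, θ₁=-0.074, ω₁=-0.150, θ₂=-0.044, ω₂=0.012
apply F[8]=-7.584 → step 9: x=0.042, v=-0.036, θ₁=-0.076, ω₁=-0.072, θ₂=-0.044, ω₂=0.023
apply F[9]=-7.158 → step 10: x=0.041, v=-0.119, θ₁=-0.077, ω₁=0.000, θ₂=-0.043, ω₂=0.034
apply F[10]=-6.578 → step 11: x=0.038, v=-0.194, θ₁=-0.076, ω₁=0.064, θ₂=-0.042, ω₂=0.046
apply F[11]=-5.908 → step 12: x=0.033, v=-0.262, θ₁=-0.074, ω₁=0.118, θ₂=-0.041, ω₂=0.057
apply F[12]=-5.194 → step 13: x=0.027, v=-0.320, θ₁=-0.071, ω₁=0.164, θ₂=-0.040, ω₂=0.068
apply F[13]=-4.474 → step 14: x=0.020, v=-0.370, θ₁=-0.068, ω₁=0.201, θ₂=-0.039, ω₂=0.078
apply F[14]=-3.773 → step 15: x=0.013, v=-0.412, θ₁=-0.064, ω₁=0.229, θ₂=-0.037, ω₂=0.088
apply F[15]=-3.110 → step 16: x=0.004, v=-0.446, θ₁=-0.059, ω₁=0.250, θ₂=-0.035, ω₂=0.096
apply F[16]=-2.497 → step 17: x=-0.005, v=-0.472, θ₁=-0.054, ω₁=0.265, θ₂=-0.033, ω₂=0.104
apply F[17]=-1.939 → step 18: x=-0.015, v=-0.492, θ₁=-0.048, ω₁=0.273, θ₂=-0.031, ω₂=0.110
apply F[18]=-1.438 → step 19: x=-0.025, v=-0.506, θ₁=-0.043, ω₁=0.277, θ₂=-0.029, ω₂=0.115
apply F[19]=-0.993 → step 20: x=-0.035, v=-0.515, θ₁=-0.037, ω₁=0.276, θ₂=-0.026, ω₂=0.119
apply F[20]=-0.602 → step 21: x=-0.045, v=-0.520, θ₁=-0.032, ω₁=0.273, θ₂=-0.024, ω₂=0.122
apply F[21]=-0.261 → step 22: x=-0.056, v=-0.521, θ₁=-0.026, ω₁=0.266, θ₂=-0.022, ω₂=0.124
apply F[22]=+0.036 → step 23: x=-0.066, v=-0.518, θ₁=-0.021, ω₁=0.258, θ₂=-0.019, ω₂=0.126
apply F[23]=+0.294 → step 24: x=-0.077, v=-0.513, θ₁=-0.016, ω₁=0.248, θ₂=-0.017, ω₂=0.126
apply F[24]=+0.515 → step 25: x=-0.087, v=-0.506, θ₁=-0.011, ω₁=0.236, θ₂=-0.014, ω₂=0.125
apply F[25]=+0.706 → step 26: x=-0.097, v=-0.496, θ₁=-0.007, ω₁=0.224, θ₂=-0.012, ω₂=0.124
apply F[26]=+0.869 → step 27: x=-0.107, v=-0.485, θ₁=-0.002, ω₁=0.211, θ₂=-0.009, ω₂=0.122
apply F[27]=+1.007 → step 28: x=-0.116, v=-0.472, θ₁=0.002, ω₁=0.198, θ₂=-0.007, ω₂=0.119
apply F[28]=+1.123 → step 29: x=-0.125, v=-0.458, θ₁=0.006, ω₁=0.184, θ₂=-0.004, ω₂=0.116
apply F[29]=+1.219 → step 30: x=-0.134, v=-0.444, θ₁=0.009, ω₁=0.171, θ₂=-0.002, ω₂=0.113
max |θ₂| = 0.044 ≤ 0.133 over all 31 states.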